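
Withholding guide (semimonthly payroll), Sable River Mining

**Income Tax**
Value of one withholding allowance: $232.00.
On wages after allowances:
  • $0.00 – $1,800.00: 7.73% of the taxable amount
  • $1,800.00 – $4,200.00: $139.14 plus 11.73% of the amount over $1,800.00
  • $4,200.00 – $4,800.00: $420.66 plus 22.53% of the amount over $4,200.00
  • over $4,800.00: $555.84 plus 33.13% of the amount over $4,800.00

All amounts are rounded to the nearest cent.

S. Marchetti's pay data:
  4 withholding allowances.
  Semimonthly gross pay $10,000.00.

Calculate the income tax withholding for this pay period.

Income Tax: taxable = $10,000.00 − 4×$232.00 = $9,072.00
  $555.84 + 33.13% × ($9,072.00 − $4,800.00) = $555.84 + 33.13% × $4,272.00 = $1,971.15

$1,971.15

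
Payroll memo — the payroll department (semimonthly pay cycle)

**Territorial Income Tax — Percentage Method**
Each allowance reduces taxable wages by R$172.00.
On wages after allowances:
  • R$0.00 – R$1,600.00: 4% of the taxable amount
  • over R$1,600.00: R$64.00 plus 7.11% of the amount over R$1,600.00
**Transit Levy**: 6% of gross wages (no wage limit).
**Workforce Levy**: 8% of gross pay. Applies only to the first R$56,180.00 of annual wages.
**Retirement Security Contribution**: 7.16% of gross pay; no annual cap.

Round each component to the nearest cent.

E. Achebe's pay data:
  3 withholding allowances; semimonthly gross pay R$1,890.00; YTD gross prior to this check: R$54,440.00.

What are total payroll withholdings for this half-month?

R$442.88

Territorial Income Tax: taxable = R$1,890.00 − 3×R$172.00 = R$1,374.00
  4% × R$1,374.00 = R$54.96
Transit Levy: 6% × R$1,890.00 = R$113.40
Workforce Levy: cap R$56,180.00 − YTD R$54,440.00 = R$1,740.00 subject; 8% × R$1,740.00 = R$139.20
Retirement Security Contribution: 7.16% × R$1,890.00 = R$135.32
Total: R$54.96 + R$113.40 + R$139.20 + R$135.32 = R$442.88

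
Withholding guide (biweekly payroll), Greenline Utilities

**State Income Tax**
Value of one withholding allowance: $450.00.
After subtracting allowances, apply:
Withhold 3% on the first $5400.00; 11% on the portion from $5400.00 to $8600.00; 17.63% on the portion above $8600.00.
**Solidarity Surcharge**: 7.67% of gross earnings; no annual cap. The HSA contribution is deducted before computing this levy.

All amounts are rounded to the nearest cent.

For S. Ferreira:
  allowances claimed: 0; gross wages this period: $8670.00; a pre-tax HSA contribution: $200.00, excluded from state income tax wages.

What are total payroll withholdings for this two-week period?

$1149.35

State Income Tax: taxable = $8670.00 − $200.00 = $8470.00
  $162.00 + 11% × ($8470.00 − $5400.00) = $162.00 + 11% × $3070.00 = $499.70
Solidarity Surcharge: 7.67% × $8470.00 = $649.65
Total: $499.70 + $649.65 = $1149.35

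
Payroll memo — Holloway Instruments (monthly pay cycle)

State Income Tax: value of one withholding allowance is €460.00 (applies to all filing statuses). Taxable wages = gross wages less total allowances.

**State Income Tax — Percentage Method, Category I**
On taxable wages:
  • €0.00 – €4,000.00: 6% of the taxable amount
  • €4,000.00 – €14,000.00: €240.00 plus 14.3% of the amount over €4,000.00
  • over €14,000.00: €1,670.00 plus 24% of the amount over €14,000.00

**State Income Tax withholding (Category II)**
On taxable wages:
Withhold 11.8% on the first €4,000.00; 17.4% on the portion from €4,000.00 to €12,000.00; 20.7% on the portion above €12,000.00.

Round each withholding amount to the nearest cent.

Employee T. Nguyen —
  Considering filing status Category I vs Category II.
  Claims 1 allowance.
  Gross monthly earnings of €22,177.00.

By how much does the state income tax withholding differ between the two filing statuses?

€353.34

State Income Tax (Category I): taxable = €22,177.00 − 1×€460.00 = €21,717.00
  €1,670.00 + 24% × (€21,717.00 − €14,000.00) = €1,670.00 + 24% × €7,717.00 = €3,522.08
State Income Tax (Category II): taxable = €22,177.00 − 1×€460.00 = €21,717.00
  €1,864.00 + 20.7% × (€21,717.00 − €12,000.00) = €1,864.00 + 20.7% × €9,717.00 = €3,875.42
Difference: |€3,522.08 − €3,875.42| = €353.34 (higher under Category II)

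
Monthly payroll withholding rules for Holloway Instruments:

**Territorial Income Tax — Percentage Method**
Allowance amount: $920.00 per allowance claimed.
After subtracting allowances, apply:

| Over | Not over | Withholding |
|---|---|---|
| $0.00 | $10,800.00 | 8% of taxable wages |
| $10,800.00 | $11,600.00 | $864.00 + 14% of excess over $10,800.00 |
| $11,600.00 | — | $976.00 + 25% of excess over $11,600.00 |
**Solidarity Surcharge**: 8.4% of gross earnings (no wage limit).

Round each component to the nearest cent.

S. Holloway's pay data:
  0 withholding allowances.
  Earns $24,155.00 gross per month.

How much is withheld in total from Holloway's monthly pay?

Territorial Income Tax: taxable = $24,155.00
  $976.00 + 25% × ($24,155.00 − $11,600.00) = $976.00 + 25% × $12,555.00 = $4,114.75
Solidarity Surcharge: 8.4% × $24,155.00 = $2,029.02
Total: $4,114.75 + $2,029.02 = $6,143.77

$6,143.77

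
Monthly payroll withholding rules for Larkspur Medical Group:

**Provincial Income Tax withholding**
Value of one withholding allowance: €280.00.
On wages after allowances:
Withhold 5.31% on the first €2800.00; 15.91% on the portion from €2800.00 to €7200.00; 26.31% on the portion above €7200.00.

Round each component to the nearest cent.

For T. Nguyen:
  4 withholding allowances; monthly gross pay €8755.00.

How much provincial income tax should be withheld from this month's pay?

Provincial Income Tax: taxable = €8755.00 − 4×€280.00 = €7635.00
  €848.72 + 26.31% × (€7635.00 − €7200.00) = €848.72 + 26.31% × €435.00 = €963.17

€963.17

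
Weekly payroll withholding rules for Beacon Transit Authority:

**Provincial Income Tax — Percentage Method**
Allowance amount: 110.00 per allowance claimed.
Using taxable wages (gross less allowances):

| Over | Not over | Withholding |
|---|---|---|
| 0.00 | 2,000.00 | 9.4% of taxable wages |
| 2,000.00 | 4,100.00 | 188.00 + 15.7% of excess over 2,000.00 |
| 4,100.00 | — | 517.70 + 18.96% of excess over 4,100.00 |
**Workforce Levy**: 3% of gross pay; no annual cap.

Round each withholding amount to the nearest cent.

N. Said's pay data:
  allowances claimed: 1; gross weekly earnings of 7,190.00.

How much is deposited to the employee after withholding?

Provincial Income Tax: taxable = 7,190.00 − 1×110.00 = 7,080.00
  517.70 + 18.96% × (7,080.00 − 4,100.00) = 517.70 + 18.96% × 2,980.00 = 1,082.71
Workforce Levy: 3% × 7,190.00 = 215.70
Total withheld: 1,082.71 + 215.70 = 1,298.41
Net pay: 7,190.00 − 1,298.41 = 5,891.59

5,891.59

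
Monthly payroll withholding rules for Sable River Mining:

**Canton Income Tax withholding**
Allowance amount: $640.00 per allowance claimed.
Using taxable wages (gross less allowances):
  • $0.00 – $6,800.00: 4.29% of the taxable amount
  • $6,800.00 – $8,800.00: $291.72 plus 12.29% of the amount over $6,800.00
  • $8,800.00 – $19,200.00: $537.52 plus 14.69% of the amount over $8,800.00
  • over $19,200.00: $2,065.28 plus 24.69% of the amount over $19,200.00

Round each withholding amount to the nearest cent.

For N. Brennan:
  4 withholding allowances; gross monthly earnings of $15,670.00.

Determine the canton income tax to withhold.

Canton Income Tax: taxable = $15,670.00 − 4×$640.00 = $13,110.00
  $537.52 + 14.69% × ($13,110.00 − $8,800.00) = $537.52 + 14.69% × $4,310.00 = $1,170.66

$1,170.66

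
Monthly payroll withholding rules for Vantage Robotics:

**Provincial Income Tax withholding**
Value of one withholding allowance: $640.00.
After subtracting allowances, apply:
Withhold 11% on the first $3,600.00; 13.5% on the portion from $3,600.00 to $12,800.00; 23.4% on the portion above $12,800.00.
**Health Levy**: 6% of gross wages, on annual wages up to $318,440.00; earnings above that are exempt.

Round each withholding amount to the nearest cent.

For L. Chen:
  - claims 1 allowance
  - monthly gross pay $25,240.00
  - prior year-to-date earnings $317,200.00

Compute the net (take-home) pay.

$20,766.40

Provincial Income Tax: taxable = $25,240.00 − 1×$640.00 = $24,600.00
  $1,638.00 + 23.4% × ($24,600.00 − $12,800.00) = $1,638.00 + 23.4% × $11,800.00 = $4,399.20
Health Levy: cap $318,440.00 − YTD $317,200.00 = $1,240.00 subject; 6% × $1,240.00 = $74.40
Total withheld: $4,399.20 + $74.40 = $4,473.60
Net pay: $25,240.00 − $4,473.60 = $20,766.40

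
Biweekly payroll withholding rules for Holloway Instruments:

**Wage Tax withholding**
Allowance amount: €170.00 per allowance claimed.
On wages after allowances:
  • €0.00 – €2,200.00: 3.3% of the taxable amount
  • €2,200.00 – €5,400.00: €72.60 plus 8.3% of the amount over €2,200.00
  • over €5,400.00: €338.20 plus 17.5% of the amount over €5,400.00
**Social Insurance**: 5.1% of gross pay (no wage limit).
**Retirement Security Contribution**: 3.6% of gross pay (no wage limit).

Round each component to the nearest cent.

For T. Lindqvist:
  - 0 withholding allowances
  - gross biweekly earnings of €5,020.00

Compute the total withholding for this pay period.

Wage Tax: taxable = €5,020.00
  €72.60 + 8.3% × (€5,020.00 − €2,200.00) = €72.60 + 8.3% × €2,820.00 = €306.66
Social Insurance: 5.1% × €5,020.00 = €256.02
Retirement Security Contribution: 3.6% × €5,020.00 = €180.72
Total: €306.66 + €256.02 + €180.72 = €743.40

€743.40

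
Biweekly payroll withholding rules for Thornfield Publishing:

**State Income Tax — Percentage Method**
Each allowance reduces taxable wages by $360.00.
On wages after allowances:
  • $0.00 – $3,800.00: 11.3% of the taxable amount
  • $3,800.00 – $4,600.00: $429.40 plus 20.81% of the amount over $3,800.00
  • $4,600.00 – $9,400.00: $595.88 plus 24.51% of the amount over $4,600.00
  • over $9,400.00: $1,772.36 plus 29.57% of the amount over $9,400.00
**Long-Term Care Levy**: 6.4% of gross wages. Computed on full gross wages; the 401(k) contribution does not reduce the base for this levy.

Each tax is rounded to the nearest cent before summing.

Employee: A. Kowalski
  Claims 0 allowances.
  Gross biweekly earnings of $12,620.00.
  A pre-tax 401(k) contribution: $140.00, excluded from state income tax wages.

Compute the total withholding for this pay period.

State Income Tax: taxable = $12,620.00 − $140.00 = $12,480.00
  $1,772.36 + 29.57% × ($12,480.00 − $9,400.00) = $1,772.36 + 29.57% × $3,080.00 = $2,683.12
Long-Term Care Levy: 6.4% × $12,620.00 = $807.68
Total: $2,683.12 + $807.68 = $3,490.80

$3,490.80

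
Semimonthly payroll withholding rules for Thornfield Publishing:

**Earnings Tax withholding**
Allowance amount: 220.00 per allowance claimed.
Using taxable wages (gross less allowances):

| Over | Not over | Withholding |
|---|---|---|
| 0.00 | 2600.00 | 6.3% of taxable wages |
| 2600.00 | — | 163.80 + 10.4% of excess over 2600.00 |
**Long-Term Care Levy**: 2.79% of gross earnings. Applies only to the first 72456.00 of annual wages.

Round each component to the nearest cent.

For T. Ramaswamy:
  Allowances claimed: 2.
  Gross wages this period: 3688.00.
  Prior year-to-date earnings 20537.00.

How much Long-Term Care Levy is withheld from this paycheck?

Long-Term Care Levy: 2.79% × 3688.00 = 102.90

102.90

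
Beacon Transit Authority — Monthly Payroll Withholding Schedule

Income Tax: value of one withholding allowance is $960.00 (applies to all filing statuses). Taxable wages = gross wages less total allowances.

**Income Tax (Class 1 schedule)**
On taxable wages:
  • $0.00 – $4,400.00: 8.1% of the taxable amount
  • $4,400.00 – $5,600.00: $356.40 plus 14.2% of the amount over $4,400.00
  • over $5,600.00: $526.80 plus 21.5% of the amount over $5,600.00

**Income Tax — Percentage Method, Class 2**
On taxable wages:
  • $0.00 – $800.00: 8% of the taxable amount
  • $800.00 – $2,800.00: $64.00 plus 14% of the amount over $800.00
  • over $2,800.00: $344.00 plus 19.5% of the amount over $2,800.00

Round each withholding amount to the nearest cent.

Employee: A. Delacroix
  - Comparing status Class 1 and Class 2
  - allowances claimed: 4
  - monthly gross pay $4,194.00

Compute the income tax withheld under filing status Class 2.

$28.32

Income Tax (Class 2): taxable = $4,194.00 − 4×$960.00 = $354.00
  8% × $354.00 = $28.32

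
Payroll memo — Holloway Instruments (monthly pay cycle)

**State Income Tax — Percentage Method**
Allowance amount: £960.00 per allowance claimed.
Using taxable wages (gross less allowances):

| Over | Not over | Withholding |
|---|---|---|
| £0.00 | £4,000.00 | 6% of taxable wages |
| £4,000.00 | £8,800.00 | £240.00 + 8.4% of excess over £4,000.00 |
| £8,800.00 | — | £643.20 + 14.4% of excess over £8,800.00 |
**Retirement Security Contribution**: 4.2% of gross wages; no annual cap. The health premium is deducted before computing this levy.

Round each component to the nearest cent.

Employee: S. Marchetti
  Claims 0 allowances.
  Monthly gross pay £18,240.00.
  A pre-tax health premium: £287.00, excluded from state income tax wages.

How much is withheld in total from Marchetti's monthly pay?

State Income Tax: taxable = £18,240.00 − £287.00 = £17,953.00
  £643.20 + 14.4% × (£17,953.00 − £8,800.00) = £643.20 + 14.4% × £9,153.00 = £1,961.23
Retirement Security Contribution: 4.2% × £17,953.00 = £754.03
Total: £1,961.23 + £754.03 = £2,715.26

£2,715.26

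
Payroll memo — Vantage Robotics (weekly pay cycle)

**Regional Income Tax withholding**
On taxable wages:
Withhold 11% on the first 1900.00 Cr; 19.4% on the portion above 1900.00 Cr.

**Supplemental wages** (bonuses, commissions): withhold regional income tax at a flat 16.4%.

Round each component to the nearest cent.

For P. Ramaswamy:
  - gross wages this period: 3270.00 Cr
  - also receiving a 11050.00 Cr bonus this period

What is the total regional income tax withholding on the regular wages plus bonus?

2286.98 Cr

Regional Income Tax: taxable = 3270.00 Cr
  209.00 Cr + 19.4% × (3270.00 Cr − 1900.00 Cr) = 209.00 Cr + 19.4% × 1370.00 Cr = 474.78 Cr
Supplemental (16.4% flat on bonus): 16.4% × 11050.00 Cr = 1812.20 Cr
Total regional income tax: 474.78 Cr + 1812.20 Cr = 2286.98 Cr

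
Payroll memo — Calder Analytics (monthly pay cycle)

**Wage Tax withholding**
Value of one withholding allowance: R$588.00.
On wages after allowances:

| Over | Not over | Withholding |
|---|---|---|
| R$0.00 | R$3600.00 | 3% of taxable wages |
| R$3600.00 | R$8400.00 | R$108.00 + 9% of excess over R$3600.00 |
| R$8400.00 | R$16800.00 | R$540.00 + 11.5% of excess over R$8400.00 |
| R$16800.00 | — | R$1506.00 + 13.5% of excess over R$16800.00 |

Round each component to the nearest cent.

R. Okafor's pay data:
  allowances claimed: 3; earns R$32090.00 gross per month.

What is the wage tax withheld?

R$3332.01

Wage Tax: taxable = R$32090.00 − 3×R$588.00 = R$30326.00
  R$1506.00 + 13.5% × (R$30326.00 − R$16800.00) = R$1506.00 + 13.5% × R$13526.00 = R$3332.01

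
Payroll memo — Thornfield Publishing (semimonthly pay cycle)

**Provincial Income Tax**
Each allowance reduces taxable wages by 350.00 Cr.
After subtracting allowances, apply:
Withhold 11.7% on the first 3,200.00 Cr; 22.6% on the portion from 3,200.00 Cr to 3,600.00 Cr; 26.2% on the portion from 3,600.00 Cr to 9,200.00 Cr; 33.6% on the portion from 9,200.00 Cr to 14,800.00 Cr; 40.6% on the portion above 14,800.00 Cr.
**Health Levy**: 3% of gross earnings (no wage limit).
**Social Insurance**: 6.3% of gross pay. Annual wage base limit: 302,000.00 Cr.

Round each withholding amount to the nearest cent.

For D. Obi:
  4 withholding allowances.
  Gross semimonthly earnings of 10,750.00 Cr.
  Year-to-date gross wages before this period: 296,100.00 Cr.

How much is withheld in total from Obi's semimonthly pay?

2,676.60 Cr

Provincial Income Tax: taxable = 10,750.00 Cr − 4×350.00 Cr = 9,350.00 Cr
  1,932.00 Cr + 33.6% × (9,350.00 Cr − 9,200.00 Cr) = 1,932.00 Cr + 33.6% × 150.00 Cr = 1,982.40 Cr
Health Levy: 3% × 10,750.00 Cr = 322.50 Cr
Social Insurance: cap 302,000.00 Cr − YTD 296,100.00 Cr = 5,900.00 Cr subject; 6.3% × 5,900.00 Cr = 371.70 Cr
Total: 1,982.40 Cr + 322.50 Cr + 371.70 Cr = 2,676.60 Cr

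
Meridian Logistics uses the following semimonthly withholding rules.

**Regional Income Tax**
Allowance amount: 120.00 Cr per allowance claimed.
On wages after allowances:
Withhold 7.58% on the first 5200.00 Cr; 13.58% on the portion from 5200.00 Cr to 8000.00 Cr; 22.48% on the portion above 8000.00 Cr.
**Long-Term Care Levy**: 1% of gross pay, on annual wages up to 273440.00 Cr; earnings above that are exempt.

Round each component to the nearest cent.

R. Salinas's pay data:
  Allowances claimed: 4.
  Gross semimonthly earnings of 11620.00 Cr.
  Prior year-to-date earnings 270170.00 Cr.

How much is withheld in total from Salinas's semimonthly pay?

Regional Income Tax: taxable = 11620.00 Cr − 4×120.00 Cr = 11140.00 Cr
  774.40 Cr + 22.48% × (11140.00 Cr − 8000.00 Cr) = 774.40 Cr + 22.48% × 3140.00 Cr = 1480.27 Cr
Long-Term Care Levy: cap 273440.00 Cr − YTD 270170.00 Cr = 3270.00 Cr subject; 1% × 3270.00 Cr = 32.70 Cr
Total: 1480.27 Cr + 32.70 Cr = 1512.97 Cr

1512.97 Cr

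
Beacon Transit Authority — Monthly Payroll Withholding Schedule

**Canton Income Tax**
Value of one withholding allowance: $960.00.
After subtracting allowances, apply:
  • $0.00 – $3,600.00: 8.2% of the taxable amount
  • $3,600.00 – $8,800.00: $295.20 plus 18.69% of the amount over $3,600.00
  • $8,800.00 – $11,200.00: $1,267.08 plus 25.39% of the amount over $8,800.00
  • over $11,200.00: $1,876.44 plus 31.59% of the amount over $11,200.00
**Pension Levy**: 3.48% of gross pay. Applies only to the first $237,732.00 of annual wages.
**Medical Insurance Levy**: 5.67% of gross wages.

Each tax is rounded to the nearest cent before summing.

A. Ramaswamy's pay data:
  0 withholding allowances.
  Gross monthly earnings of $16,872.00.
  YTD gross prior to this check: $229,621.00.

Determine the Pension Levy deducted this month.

$282.26

Pension Levy: cap $237,732.00 − YTD $229,621.00 = $8,111.00 subject; 3.48% × $8,111.00 = $282.26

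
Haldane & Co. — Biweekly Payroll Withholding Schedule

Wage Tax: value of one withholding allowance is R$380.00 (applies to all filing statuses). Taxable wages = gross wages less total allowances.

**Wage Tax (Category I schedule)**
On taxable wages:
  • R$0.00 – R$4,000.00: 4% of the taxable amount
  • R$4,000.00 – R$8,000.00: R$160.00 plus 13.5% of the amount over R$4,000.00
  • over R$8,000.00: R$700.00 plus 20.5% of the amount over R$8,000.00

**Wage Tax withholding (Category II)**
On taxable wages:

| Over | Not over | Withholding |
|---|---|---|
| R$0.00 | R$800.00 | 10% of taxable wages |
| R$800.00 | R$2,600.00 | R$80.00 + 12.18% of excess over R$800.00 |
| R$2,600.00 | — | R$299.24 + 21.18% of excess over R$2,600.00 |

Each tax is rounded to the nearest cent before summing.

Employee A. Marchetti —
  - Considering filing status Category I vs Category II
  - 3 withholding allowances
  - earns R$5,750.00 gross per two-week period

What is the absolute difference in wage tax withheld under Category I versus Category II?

Wage Tax (Category I): taxable = R$5,750.00 − 3×R$380.00 = R$4,610.00
  R$160.00 + 13.5% × (R$4,610.00 − R$4,000.00) = R$160.00 + 13.5% × R$610.00 = R$242.35
Wage Tax (Category II): taxable = R$5,750.00 − 3×R$380.00 = R$4,610.00
  R$299.24 + 21.18% × (R$4,610.00 − R$2,600.00) = R$299.24 + 21.18% × R$2,010.00 = R$724.96
Difference: |R$242.35 − R$724.96| = R$482.61 (higher under Category II)

R$482.61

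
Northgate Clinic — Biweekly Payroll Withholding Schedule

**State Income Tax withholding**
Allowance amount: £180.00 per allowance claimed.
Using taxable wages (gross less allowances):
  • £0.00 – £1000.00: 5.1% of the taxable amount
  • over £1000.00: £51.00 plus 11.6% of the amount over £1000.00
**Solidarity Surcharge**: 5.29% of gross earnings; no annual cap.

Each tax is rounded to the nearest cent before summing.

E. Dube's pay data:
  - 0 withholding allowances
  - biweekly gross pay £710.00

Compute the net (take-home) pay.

State Income Tax: taxable = £710.00
  5.1% × £710.00 = £36.21
Solidarity Surcharge: 5.29% × £710.00 = £37.56
Total withheld: £36.21 + £37.56 = £73.77
Net pay: £710.00 − £73.77 = £636.23

£636.23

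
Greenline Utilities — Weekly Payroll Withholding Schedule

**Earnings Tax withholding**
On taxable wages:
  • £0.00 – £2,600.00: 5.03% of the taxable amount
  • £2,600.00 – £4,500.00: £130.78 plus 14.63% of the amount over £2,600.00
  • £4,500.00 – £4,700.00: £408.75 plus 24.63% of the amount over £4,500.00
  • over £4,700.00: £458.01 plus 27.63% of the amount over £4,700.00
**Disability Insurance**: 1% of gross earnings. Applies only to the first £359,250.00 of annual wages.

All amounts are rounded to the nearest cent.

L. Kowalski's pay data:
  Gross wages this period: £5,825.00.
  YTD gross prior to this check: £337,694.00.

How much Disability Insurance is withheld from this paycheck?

£58.25

Disability Insurance: 1% × £5,825.00 = £58.25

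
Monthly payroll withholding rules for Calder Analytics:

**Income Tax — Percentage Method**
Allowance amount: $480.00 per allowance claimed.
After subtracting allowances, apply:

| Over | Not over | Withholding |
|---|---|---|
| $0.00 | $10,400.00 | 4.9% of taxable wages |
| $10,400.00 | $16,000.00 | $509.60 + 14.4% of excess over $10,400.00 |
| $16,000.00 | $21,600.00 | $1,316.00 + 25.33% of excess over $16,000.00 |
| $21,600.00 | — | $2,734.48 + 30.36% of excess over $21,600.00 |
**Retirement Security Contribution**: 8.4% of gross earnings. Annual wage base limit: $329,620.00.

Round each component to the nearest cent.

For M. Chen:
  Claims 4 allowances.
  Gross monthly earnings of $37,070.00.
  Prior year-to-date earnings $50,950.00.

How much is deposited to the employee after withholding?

Income Tax: taxable = $37,070.00 − 4×$480.00 = $35,150.00
  $2,734.48 + 30.36% × ($35,150.00 − $21,600.00) = $2,734.48 + 30.36% × $13,550.00 = $6,848.26
Retirement Security Contribution: 8.4% × $37,070.00 = $3,113.88
Total withheld: $6,848.26 + $3,113.88 = $9,962.14
Net pay: $37,070.00 − $9,962.14 = $27,107.86

$27,107.86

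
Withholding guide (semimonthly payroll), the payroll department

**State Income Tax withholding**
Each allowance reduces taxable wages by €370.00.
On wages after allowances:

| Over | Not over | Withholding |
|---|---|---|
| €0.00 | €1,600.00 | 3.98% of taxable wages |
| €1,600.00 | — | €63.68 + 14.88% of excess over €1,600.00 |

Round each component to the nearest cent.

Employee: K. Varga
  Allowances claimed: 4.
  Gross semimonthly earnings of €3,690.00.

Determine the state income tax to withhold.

State Income Tax: taxable = €3,690.00 − 4×€370.00 = €2,210.00
  €63.68 + 14.88% × (€2,210.00 − €1,600.00) = €63.68 + 14.88% × €610.00 = €154.45

€154.45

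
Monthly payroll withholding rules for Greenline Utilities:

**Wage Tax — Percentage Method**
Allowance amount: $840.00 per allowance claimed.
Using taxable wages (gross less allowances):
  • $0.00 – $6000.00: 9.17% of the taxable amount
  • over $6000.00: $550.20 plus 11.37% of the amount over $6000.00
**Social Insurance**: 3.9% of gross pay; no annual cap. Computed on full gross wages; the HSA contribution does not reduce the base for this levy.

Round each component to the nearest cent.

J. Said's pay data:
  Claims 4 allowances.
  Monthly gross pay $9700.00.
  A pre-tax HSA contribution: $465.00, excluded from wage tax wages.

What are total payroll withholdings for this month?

$917.04

Wage Tax: taxable = $9700.00 − $465.00 − 4×$840.00 = $5875.00
  9.17% × $5875.00 = $538.74
Social Insurance: 3.9% × $9700.00 = $378.30
Total: $538.74 + $378.30 = $917.04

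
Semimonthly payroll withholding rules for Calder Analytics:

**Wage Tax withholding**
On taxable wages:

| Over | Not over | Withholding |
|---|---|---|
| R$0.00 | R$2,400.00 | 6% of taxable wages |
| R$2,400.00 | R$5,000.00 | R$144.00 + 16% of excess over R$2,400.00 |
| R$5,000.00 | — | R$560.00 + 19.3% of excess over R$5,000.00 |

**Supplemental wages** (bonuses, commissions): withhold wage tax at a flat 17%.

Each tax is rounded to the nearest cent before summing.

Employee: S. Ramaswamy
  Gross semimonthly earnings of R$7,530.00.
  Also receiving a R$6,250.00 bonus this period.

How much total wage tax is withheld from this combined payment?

Wage Tax: taxable = R$7,530.00
  R$560.00 + 19.3% × (R$7,530.00 − R$5,000.00) = R$560.00 + 19.3% × R$2,530.00 = R$1,048.29
Supplemental (17% flat on bonus): 17% × R$6,250.00 = R$1,062.50
Total wage tax: R$1,048.29 + R$1,062.50 = R$2,110.79

R$2,110.79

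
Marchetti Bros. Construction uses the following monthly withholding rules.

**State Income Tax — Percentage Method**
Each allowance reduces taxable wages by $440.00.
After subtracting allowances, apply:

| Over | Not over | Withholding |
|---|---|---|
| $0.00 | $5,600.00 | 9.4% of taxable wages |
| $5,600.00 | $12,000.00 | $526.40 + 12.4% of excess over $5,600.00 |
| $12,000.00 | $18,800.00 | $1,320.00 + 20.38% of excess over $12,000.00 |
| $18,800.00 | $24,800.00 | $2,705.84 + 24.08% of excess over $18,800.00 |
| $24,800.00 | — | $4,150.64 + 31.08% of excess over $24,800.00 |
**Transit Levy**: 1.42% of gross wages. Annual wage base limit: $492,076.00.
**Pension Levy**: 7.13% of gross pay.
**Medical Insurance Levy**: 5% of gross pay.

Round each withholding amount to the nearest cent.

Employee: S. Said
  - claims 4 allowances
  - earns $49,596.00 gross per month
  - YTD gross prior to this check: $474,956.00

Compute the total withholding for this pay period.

$17,569.32

State Income Tax: taxable = $49,596.00 − 4×$440.00 = $47,836.00
  $4,150.64 + 31.08% × ($47,836.00 − $24,800.00) = $4,150.64 + 31.08% × $23,036.00 = $11,310.23
Transit Levy: cap $492,076.00 − YTD $474,956.00 = $17,120.00 subject; 1.42% × $17,120.00 = $243.10
Pension Levy: 7.13% × $49,596.00 = $3,536.19
Medical Insurance Levy: 5% × $49,596.00 = $2,479.80
Total: $11,310.23 + $243.10 + $3,536.19 + $2,479.80 = $17,569.32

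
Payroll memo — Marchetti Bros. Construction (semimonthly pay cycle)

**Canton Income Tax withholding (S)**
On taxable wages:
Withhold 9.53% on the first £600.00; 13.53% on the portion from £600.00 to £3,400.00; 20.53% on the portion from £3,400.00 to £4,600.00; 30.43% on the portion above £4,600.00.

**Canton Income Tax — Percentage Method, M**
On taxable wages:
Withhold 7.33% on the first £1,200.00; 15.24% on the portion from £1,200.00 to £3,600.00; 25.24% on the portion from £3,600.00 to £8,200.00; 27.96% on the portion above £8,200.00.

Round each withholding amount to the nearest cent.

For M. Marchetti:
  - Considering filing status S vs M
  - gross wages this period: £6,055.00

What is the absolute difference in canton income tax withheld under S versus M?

Canton Income Tax (S): taxable = £6,055.00
  £682.38 + 30.43% × (£6,055.00 − £4,600.00) = £682.38 + 30.43% × £1,455.00 = £1,125.14
Canton Income Tax (M): taxable = £6,055.00
  £453.72 + 25.24% × (£6,055.00 − £3,600.00) = £453.72 + 25.24% × £2,455.00 = £1,073.36
Difference: |£1,125.14 − £1,073.36| = £51.78 (higher under S)

£51.78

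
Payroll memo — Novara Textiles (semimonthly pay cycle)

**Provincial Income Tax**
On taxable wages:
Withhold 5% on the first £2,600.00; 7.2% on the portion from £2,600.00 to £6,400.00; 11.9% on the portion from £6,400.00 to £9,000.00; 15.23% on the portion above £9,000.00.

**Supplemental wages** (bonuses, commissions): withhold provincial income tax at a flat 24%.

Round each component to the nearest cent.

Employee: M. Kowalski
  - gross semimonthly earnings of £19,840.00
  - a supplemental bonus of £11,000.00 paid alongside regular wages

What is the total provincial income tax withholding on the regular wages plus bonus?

Provincial Income Tax: taxable = £19,840.00
  £713.00 + 15.23% × (£19,840.00 − £9,000.00) = £713.00 + 15.23% × £10,840.00 = £2,363.93
Supplemental (24% flat on bonus): 24% × £11,000.00 = £2,640.00
Total provincial income tax: £2,363.93 + £2,640.00 = £5,003.93

£5,003.93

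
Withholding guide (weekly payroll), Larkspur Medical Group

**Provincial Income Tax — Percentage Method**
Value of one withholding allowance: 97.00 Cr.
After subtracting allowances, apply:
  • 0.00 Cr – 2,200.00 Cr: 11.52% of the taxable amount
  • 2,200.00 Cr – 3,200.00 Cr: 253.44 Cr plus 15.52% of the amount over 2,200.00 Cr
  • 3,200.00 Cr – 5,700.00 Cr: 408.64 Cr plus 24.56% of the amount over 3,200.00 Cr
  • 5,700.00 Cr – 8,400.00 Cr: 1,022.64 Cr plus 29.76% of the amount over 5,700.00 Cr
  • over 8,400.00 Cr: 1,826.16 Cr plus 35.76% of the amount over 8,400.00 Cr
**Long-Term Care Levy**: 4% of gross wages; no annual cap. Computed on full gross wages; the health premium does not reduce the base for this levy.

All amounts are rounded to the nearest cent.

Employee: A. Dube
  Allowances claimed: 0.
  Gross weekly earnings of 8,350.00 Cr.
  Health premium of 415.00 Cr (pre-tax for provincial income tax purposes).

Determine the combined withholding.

2,021.78 Cr

Provincial Income Tax: taxable = 8,350.00 Cr − 415.00 Cr = 7,935.00 Cr
  1,022.64 Cr + 29.76% × (7,935.00 Cr − 5,700.00 Cr) = 1,022.64 Cr + 29.76% × 2,235.00 Cr = 1,687.78 Cr
Long-Term Care Levy: 4% × 8,350.00 Cr = 334.00 Cr
Total: 1,687.78 Cr + 334.00 Cr = 2,021.78 Cr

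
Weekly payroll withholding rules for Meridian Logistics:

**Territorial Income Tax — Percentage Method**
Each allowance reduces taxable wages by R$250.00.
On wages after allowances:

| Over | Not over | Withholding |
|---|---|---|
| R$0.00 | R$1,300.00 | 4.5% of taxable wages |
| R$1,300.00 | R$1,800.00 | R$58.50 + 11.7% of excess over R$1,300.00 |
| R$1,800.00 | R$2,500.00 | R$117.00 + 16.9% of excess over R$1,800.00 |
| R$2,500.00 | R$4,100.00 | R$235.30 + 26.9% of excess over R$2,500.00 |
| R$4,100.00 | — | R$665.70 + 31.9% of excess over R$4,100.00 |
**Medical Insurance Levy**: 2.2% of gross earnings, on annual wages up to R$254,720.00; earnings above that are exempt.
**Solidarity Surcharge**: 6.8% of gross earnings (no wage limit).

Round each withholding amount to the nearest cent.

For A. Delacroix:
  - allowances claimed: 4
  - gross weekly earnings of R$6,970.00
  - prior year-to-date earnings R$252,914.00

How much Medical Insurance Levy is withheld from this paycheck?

R$39.73

Medical Insurance Levy: cap R$254,720.00 − YTD R$252,914.00 = R$1,806.00 subject; 2.2% × R$1,806.00 = R$39.73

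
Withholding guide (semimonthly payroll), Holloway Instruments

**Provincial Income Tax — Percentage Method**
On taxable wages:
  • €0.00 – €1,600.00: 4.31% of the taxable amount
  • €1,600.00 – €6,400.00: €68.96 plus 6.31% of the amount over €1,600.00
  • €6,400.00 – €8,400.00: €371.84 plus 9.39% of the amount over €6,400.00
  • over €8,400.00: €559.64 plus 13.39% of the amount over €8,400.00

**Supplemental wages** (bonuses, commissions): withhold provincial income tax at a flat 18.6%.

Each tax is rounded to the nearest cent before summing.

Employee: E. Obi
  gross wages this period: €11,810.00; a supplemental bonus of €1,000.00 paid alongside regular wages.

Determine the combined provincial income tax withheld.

Provincial Income Tax: taxable = €11,810.00
  €559.64 + 13.39% × (€11,810.00 − €8,400.00) = €559.64 + 13.39% × €3,410.00 = €1,016.24
Supplemental (18.6% flat on bonus): 18.6% × €1,000.00 = €186.00
Total provincial income tax: €1,016.24 + €186.00 = €1,202.24

€1,202.24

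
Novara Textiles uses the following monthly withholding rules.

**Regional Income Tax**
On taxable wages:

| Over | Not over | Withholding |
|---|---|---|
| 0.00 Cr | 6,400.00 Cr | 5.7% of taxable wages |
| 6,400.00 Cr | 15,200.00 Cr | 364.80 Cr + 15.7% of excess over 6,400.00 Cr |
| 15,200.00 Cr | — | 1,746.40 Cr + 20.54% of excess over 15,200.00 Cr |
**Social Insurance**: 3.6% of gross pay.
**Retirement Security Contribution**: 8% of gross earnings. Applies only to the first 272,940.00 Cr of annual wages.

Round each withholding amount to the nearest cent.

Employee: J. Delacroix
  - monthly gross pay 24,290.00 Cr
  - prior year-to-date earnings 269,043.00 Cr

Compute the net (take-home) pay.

19,490.31 Cr

Regional Income Tax: taxable = 24,290.00 Cr
  1,746.40 Cr + 20.54% × (24,290.00 Cr − 15,200.00 Cr) = 1,746.40 Cr + 20.54% × 9,090.00 Cr = 3,613.49 Cr
Social Insurance: 3.6% × 24,290.00 Cr = 874.44 Cr
Retirement Security Contribution: cap 272,940.00 Cr − YTD 269,043.00 Cr = 3,897.00 Cr subject; 8% × 3,897.00 Cr = 311.76 Cr
Total withheld: 3,613.49 Cr + 874.44 Cr + 311.76 Cr = 4,799.69 Cr
Net pay: 24,290.00 Cr − 4,799.69 Cr = 19,490.31 Cr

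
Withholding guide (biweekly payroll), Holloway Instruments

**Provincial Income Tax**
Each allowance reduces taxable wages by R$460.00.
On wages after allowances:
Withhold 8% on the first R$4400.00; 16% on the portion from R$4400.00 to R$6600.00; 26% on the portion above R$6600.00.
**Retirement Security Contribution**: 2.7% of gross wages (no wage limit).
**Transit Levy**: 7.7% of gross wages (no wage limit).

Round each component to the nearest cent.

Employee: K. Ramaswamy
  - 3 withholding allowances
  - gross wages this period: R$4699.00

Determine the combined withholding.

R$754.21

Provincial Income Tax: taxable = R$4699.00 − 3×R$460.00 = R$3319.00
  8% × R$3319.00 = R$265.52
Retirement Security Contribution: 2.7% × R$4699.00 = R$126.87
Transit Levy: 7.7% × R$4699.00 = R$361.82
Total: R$265.52 + R$126.87 + R$361.82 = R$754.21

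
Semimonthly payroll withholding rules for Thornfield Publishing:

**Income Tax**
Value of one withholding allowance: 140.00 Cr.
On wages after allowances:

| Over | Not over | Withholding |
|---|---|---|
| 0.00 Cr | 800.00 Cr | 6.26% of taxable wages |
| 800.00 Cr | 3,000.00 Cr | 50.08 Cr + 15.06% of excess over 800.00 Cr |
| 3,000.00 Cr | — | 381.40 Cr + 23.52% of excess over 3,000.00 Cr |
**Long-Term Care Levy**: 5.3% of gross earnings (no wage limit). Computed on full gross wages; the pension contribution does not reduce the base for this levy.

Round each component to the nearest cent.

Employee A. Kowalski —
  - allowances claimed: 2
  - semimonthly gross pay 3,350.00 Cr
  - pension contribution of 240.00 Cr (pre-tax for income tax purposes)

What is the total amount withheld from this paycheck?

533.35 Cr

Income Tax: taxable = 3,350.00 Cr − 240.00 Cr − 2×140.00 Cr = 2,830.00 Cr
  50.08 Cr + 15.06% × (2,830.00 Cr − 800.00 Cr) = 50.08 Cr + 15.06% × 2,030.00 Cr = 355.80 Cr
Long-Term Care Levy: 5.3% × 3,350.00 Cr = 177.55 Cr
Total: 355.80 Cr + 177.55 Cr = 533.35 Cr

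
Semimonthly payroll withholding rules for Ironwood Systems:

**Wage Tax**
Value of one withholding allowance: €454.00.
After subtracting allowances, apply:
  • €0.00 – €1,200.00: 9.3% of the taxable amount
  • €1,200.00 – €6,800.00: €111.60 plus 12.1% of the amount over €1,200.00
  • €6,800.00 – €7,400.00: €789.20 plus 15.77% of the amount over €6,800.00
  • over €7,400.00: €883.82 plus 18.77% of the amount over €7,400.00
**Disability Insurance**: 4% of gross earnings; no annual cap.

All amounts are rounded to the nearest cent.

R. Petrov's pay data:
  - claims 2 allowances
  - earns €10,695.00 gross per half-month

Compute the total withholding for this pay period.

€1,759.66

Wage Tax: taxable = €10,695.00 − 2×€454.00 = €9,787.00
  €883.82 + 18.77% × (€9,787.00 − €7,400.00) = €883.82 + 18.77% × €2,387.00 = €1,331.86
Disability Insurance: 4% × €10,695.00 = €427.80
Total: €1,331.86 + €427.80 = €1,759.66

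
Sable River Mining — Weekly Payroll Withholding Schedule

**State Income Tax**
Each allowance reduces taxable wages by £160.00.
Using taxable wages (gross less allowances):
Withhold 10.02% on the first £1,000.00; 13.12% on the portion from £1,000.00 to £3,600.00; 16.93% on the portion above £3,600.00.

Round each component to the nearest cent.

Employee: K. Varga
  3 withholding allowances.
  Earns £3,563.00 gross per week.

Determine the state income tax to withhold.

£373.49

State Income Tax: taxable = £3,563.00 − 3×£160.00 = £3,083.00
  £100.20 + 13.12% × (£3,083.00 − £1,000.00) = £100.20 + 13.12% × £2,083.00 = £373.49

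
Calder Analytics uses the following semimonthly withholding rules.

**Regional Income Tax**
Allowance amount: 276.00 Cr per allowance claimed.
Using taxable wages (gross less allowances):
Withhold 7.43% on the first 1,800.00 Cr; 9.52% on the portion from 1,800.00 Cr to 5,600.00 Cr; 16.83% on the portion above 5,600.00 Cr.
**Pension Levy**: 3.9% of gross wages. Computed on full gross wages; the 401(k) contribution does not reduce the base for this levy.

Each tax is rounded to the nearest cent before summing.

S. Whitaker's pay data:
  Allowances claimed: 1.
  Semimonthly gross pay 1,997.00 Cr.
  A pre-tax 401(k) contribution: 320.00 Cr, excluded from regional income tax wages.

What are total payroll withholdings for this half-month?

Regional Income Tax: taxable = 1,997.00 Cr − 320.00 Cr − 1×276.00 Cr = 1,401.00 Cr
  7.43% × 1,401.00 Cr = 104.09 Cr
Pension Levy: 3.9% × 1,997.00 Cr = 77.88 Cr
Total: 104.09 Cr + 77.88 Cr = 181.97 Cr

181.97 Cr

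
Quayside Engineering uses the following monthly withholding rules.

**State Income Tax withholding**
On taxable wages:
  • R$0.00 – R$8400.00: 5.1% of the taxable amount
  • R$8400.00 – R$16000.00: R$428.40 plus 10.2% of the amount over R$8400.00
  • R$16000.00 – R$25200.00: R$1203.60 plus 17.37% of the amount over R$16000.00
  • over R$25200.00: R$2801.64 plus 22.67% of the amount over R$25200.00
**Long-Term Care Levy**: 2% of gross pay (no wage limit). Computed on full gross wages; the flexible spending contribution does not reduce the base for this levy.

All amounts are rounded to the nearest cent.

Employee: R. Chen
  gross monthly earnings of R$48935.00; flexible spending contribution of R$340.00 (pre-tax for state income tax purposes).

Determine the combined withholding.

R$9083.99

State Income Tax: taxable = R$48935.00 − R$340.00 = R$48595.00
  R$2801.64 + 22.67% × (R$48595.00 − R$25200.00) = R$2801.64 + 22.67% × R$23395.00 = R$8105.29
Long-Term Care Levy: 2% × R$48935.00 = R$978.70
Total: R$8105.29 + R$978.70 = R$9083.99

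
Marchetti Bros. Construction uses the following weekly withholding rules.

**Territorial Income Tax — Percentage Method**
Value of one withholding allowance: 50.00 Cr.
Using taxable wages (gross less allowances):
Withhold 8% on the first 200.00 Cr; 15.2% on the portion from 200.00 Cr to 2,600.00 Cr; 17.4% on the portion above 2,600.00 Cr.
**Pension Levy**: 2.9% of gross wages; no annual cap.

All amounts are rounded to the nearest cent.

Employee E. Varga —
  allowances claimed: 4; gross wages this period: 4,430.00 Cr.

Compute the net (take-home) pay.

Territorial Income Tax: taxable = 4,430.00 Cr − 4×50.00 Cr = 4,230.00 Cr
  380.80 Cr + 17.4% × (4,230.00 Cr − 2,600.00 Cr) = 380.80 Cr + 17.4% × 1,630.00 Cr = 664.42 Cr
Pension Levy: 2.9% × 4,430.00 Cr = 128.47 Cr
Total withheld: 664.42 Cr + 128.47 Cr = 792.89 Cr
Net pay: 4,430.00 Cr − 792.89 Cr = 3,637.11 Cr

3,637.11 Cr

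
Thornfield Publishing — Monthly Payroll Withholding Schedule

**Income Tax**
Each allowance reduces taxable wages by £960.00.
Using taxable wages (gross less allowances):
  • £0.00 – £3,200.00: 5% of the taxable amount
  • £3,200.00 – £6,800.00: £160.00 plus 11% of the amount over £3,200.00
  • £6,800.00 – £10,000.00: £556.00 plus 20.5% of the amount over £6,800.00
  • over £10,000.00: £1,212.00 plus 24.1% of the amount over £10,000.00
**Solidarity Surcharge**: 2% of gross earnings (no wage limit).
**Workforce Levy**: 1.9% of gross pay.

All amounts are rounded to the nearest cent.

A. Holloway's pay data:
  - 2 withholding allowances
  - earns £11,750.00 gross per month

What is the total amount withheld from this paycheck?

Income Tax: taxable = £11,750.00 − 2×£960.00 = £9,830.00
  £556.00 + 20.5% × (£9,830.00 − £6,800.00) = £556.00 + 20.5% × £3,030.00 = £1,177.15
Solidarity Surcharge: 2% × £11,750.00 = £235.00
Workforce Levy: 1.9% × £11,750.00 = £223.25
Total: £1,177.15 + £235.00 + £223.25 = £1,635.40

£1,635.40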